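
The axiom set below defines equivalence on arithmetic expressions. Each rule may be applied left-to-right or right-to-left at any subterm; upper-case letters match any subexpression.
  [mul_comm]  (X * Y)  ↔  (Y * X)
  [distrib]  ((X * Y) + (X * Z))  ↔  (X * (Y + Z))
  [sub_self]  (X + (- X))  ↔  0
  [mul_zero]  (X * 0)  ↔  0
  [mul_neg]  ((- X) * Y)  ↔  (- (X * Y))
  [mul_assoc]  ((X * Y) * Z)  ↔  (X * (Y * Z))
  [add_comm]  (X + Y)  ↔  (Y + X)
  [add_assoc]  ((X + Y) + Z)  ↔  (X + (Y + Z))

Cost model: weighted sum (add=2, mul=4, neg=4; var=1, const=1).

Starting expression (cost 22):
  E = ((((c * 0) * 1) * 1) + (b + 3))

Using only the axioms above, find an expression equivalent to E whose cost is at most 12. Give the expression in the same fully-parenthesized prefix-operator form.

((1 * 0) + (b + 3))   [cost 12]

(1) (c * 0)  =[mul_zero →]=  0    ⊢ (((0 * 1) * 1) + (b + 3))
(2) (0 * 1)  =[mul_comm →]=  (1 * 0)    ⊢ (((1 * 0) * 1) + (b + 3))
(3) (((1 * 0) * 1) + (b + 3))  =[add_comm →]=  ((b + 3) + ((1 * 0) * 1))
(4) ((1 * 0) * 1)  =[mul_assoc →]=  (1 * (0 * 1))    ⊢ ((b + 3) + (1 * (0 * 1)))
(5) (0 * 1)  =[mul_comm →]=  (1 * 0)    ⊢ ((b + 3) + (1 * (1 * 0)))
(6) ((b + 3) + (1 * (1 * 0)))  =[add_comm →]=  ((1 * (1 * 0)) + (b + 3))
(7) (1 * 0)  =[mul_zero →]=  0    ⊢ cost 12, within 12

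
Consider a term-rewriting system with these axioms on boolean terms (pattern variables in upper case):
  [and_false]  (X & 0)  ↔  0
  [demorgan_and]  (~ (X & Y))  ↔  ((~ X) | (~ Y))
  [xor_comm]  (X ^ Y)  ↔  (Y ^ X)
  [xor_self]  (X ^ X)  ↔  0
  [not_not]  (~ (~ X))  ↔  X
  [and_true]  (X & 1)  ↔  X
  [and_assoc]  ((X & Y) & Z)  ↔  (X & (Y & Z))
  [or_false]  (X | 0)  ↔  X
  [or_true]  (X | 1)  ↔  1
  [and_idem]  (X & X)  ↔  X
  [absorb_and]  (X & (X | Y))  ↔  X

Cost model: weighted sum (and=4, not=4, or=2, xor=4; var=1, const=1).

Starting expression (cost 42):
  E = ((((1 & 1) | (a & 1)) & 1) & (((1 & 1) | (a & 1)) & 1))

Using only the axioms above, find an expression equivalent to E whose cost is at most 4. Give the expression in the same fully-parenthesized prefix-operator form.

1. [and_idem →] ((((1 & 1) | (a & 1)) & 1) & (((1 & 1) | (a & 1)) & 1))  →  (((1 & 1) | (a & 1)) & 1)
2. [and_true →] (1 & 1)  →  1;  E = ((1 | (a & 1)) & 1)
3. [and_true →] (a & 1)  →  a;  E = ((1 | a) & 1)
4. [and_true →] ((1 | a) & 1)  →  (1 | a);  cost 4 ≤ 4, done

(1 | a)   [cost 4]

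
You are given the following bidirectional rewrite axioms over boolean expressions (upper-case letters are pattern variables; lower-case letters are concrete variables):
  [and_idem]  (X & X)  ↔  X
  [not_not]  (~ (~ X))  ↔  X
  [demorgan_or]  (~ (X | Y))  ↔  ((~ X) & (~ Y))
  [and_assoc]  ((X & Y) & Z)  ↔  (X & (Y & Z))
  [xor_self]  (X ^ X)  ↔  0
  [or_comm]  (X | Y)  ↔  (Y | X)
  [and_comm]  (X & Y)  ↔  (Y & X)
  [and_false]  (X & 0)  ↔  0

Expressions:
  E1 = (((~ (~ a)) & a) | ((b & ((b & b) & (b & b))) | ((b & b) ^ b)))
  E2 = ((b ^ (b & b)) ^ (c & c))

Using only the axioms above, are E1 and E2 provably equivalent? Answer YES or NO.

All listed rules preserve value, hence provable equivalence implies equal values everywhere; look for a separating assignment.
a=0, b=0, c=1 gives E1 ↦ 0, E2 ↦ 1; values differ ⇒ not provably equivalent.

NO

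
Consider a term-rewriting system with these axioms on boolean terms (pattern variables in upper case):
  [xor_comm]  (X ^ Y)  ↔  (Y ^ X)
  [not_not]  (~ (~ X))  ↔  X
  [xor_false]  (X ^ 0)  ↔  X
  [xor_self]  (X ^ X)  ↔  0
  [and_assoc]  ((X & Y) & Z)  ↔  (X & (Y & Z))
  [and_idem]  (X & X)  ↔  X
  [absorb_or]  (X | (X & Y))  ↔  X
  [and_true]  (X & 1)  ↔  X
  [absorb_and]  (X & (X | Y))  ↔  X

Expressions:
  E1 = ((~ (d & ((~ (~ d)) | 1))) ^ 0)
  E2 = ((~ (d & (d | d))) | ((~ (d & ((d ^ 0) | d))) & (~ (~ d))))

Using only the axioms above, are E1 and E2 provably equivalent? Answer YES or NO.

(1) ((~ (d & ((~ (~ d)) | 1))) ^ 0)  =[xor_false →]=  (~ (d & ((~ (~ d)) | 1)))
(2) (~ (~ d))  =[not_not →]=  d    ⊢ (~ (d & (d | 1)))
(3) (d & (d | 1))  =[absorb_and →]=  d    ⊢ (~ d)
(4) d  =[absorb_and ←]=  (d & (d | d))    ⊢ (~ (d & (d | d)))
(5) (~ (d & (d | d)))  =[absorb_or ←]=  ((~ (d & (d | d))) | ((~ (d & (d | d))) & d))
(6) d  =[not_not ←]=  (~ (~ d))    ⊢ ((~ (d & (d | d))) | ((~ (d & (d | d))) & (~ (~ d))))
(7) d  =[xor_false ←]=  (d ^ 0)    ⊢ E2

YES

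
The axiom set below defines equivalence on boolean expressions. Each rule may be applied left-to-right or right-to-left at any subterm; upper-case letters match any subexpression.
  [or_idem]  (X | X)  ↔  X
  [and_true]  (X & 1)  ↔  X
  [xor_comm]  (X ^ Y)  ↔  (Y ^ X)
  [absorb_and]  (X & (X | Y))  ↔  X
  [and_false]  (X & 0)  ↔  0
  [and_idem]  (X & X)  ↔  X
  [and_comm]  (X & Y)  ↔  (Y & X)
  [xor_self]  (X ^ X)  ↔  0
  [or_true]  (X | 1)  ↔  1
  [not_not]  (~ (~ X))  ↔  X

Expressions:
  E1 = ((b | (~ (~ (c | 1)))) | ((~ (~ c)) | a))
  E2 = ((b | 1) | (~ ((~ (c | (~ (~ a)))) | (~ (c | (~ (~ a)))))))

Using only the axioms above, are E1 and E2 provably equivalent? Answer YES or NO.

YES

step 1: or_true (→) rewrites (c | 1) into 1, now ((b | (~ (~ 1))) | ((~ (~ c)) | a))
step 2: not_not (→) rewrites (~ (~ 1)) into 1, now ((b | 1) | ((~ (~ c)) | a))
step 3: not_not (→) rewrites (~ (~ c)) into c, now ((b | 1) | (c | a))
step 4: not_not (←) rewrites (c | a) into (~ (~ (c | a))), now ((b | 1) | (~ (~ (c | a))))
step 5: not_not (←) rewrites a into (~ (~ a)), now ((b | 1) | (~ (~ (c | (~ (~ a))))))
step 6: or_idem (←) rewrites (~ (c | (~ (~ a)))) into ((~ (c | (~ (~ a)))) | (~ (c | (~ (~ a))))), which is E2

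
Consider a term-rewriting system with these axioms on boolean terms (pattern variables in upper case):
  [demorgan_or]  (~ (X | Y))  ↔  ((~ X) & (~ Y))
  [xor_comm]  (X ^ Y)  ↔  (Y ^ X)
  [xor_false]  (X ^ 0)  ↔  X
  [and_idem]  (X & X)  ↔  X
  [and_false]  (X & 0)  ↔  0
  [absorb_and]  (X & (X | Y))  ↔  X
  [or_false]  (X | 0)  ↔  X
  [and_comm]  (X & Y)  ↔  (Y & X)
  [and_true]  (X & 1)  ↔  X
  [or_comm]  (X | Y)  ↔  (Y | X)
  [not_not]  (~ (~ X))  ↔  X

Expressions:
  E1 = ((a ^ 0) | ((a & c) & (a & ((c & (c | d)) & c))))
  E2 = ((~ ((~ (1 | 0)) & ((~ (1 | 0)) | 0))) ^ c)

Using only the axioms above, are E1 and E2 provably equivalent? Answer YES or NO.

All listed rules preserve value, hence provable equivalence implies equal values everywhere; look for a separating assignment.
a=0, c=0, d=0 gives E1 ↦ 0, E2 ↦ 1; values differ ⇒ not provably equivalent.

NO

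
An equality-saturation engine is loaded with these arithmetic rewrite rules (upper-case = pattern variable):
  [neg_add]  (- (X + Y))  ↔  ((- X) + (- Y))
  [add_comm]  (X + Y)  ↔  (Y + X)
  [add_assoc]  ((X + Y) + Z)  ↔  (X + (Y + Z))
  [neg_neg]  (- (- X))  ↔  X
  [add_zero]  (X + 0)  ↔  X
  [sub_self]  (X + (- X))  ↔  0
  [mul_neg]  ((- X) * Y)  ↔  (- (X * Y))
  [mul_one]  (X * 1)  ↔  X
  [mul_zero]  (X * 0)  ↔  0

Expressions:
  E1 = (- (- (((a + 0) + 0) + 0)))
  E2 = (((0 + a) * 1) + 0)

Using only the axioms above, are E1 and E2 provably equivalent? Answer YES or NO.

(1) (((a + 0) + 0) + 0)  =[add_zero →]=  ((a + 0) + 0)    ⊢ (- (- ((a + 0) + 0)))
(2) ((a + 0) + 0)  =[add_zero →]=  (a + 0)    ⊢ (- (- (a + 0)))
(3) (- (- (a + 0)))  =[neg_neg →]=  (a + 0)
(4) (a + 0)  =[mul_one ←]=  ((a + 0) * 1)
(5) (a + 0)  =[add_comm →]=  (0 + a)    ⊢ ((0 + a) * 1)
(6) ((0 + a) * 1)  =[add_zero ←]=  (((0 + a) * 1) + 0)    ⊢ E2

YES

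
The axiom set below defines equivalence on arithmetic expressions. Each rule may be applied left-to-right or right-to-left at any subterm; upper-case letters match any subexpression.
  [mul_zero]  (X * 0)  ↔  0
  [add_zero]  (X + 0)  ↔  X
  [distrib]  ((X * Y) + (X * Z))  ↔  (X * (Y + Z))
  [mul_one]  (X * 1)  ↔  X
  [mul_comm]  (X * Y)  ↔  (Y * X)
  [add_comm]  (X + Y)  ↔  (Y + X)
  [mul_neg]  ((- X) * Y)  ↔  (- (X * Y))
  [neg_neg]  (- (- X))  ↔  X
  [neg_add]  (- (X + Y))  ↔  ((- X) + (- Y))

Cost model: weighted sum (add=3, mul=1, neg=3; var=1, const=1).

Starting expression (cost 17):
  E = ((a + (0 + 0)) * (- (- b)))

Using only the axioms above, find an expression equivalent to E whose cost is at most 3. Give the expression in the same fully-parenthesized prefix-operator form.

(1) (0 + 0)  =[add_zero →]=  0    ⊢ ((a + 0) * (- (- b)))
(2) (- (- b))  =[neg_neg →]=  b    ⊢ ((a + 0) * b)
(3) (a + 0)  =[add_zero →]=  a    ⊢ cost 3, within 3

(a * b)   [cost 3]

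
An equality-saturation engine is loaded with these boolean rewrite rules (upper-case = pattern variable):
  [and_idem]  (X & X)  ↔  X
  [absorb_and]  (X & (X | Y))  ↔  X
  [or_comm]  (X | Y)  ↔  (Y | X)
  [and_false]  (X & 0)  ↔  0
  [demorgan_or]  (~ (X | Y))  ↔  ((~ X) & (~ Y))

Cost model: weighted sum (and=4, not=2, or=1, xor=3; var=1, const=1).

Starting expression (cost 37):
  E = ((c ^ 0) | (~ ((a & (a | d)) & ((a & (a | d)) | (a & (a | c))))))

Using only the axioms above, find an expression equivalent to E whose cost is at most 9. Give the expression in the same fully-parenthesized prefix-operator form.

(1) (a & (a | c))  =[absorb_and →]=  a    ⊢ ((c ^ 0) | (~ ((a & (a | d)) & ((a & (a | d)) | a))))
(2) ((a & (a | d)) & ((a & (a | d)) | a))  =[absorb_and →]=  (a & (a | d))    ⊢ ((c ^ 0) | (~ (a & (a | d))))
(3) (a & (a | d))  =[absorb_and →]=  a    ⊢ cost 9, within 9

((c ^ 0) | (~ a))   [cost 9]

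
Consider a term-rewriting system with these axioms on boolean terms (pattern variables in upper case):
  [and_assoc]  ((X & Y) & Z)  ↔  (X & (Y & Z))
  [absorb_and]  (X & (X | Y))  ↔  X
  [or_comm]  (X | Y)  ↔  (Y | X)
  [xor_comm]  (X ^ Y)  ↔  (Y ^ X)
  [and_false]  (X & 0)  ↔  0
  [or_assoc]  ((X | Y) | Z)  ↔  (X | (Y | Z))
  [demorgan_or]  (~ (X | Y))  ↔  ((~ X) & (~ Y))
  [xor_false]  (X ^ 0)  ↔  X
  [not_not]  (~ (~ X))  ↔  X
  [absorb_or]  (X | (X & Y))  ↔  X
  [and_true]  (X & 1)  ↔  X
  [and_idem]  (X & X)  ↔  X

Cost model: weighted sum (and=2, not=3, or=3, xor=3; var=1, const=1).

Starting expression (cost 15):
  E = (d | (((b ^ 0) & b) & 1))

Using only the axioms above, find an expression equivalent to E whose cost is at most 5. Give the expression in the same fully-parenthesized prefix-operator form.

(d | b)   [cost 5]

(1) (((b ^ 0) & b) & 1)  =[and_true →]=  ((b ^ 0) & b)    ⊢ (d | ((b ^ 0) & b))
(2) (b ^ 0)  =[xor_false →]=  b    ⊢ (d | (b & b))
(3) (b & b)  =[and_idem →]=  b    ⊢ cost 5, within 5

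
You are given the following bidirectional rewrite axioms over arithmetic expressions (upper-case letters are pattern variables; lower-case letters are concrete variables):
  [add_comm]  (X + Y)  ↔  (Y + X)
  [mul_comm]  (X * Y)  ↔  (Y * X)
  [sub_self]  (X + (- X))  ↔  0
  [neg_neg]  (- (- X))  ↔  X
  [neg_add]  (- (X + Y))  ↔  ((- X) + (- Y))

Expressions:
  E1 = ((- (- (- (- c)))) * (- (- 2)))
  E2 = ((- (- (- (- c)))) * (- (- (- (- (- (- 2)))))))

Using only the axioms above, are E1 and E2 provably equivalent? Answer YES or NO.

1. [neg_neg →] (- (- (- (- c))))  →  (- (- c));  E1 = ((- (- c)) * (- (- 2)))
2. [neg_neg ←] 2  →  (- (- 2));  E1 = ((- (- c)) * (- (- (- (- 2)))))
3. [neg_neg ←] c  →  (- (- c));  E1 = ((- (- (- (- c)))) * (- (- (- (- 2)))))
4. [neg_neg ←] 2  →  (- (- 2));  this is E2

YES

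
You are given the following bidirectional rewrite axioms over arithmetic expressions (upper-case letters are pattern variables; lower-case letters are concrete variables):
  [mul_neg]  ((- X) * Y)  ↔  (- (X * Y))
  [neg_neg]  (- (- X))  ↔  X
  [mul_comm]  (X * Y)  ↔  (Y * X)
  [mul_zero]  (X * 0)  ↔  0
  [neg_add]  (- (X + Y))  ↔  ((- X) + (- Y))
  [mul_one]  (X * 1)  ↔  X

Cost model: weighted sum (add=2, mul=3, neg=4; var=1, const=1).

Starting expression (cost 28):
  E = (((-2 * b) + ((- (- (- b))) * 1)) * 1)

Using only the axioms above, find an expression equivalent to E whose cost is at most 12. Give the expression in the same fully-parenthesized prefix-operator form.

(1) ((- (- (- b))) * 1)  =[mul_one →]=  (- (- (- b)))    ⊢ (((-2 * b) + (- (- (- b)))) * 1)
(2) (((-2 * b) + (- (- (- b)))) * 1)  =[mul_one →]=  ((-2 * b) + (- (- (- b))))
(3) (- (- (- b)))  =[neg_neg →]=  (- b)    ⊢ cost 12, within 12

((-2 * b) + (- b))   [cost 12]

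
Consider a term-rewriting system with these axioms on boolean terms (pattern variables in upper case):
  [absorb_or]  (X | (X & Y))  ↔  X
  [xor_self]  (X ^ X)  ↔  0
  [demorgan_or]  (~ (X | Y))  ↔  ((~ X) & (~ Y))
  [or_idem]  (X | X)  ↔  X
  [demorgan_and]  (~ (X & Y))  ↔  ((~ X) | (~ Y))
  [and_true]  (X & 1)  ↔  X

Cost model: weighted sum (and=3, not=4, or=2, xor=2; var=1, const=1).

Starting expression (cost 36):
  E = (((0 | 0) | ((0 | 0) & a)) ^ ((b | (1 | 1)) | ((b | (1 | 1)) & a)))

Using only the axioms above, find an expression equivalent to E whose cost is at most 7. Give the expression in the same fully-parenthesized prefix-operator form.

step 1: absorb_or (→) rewrites ((b | (1 | 1)) | ((b | (1 | 1)) & a)) into (b | (1 | 1)), now (((0 | 0) | ((0 | 0) & a)) ^ (b | (1 | 1)))
step 2: absorb_or (→) rewrites ((0 | 0) | ((0 | 0) & a)) into (0 | 0), now ((0 | 0) ^ (b | (1 | 1)))
step 3: or_idem (→) rewrites (1 | 1) into 1, now ((0 | 0) ^ (b | 1))
step 4: or_idem (→) rewrites (0 | 0) into 0, reaching cost 7 (bound 7)

(0 ^ (b | 1))   [cost 7]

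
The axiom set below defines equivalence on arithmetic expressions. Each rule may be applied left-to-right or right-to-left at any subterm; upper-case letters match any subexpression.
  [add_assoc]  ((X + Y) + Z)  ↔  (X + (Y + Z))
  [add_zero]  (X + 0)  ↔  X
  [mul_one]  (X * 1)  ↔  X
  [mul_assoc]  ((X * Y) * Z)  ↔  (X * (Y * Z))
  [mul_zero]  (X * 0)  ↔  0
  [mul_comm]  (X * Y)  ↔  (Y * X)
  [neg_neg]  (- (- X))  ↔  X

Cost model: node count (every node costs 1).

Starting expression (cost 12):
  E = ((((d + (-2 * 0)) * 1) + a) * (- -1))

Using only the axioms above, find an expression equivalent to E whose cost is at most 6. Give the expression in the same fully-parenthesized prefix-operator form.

((d + a) * (- -1))   [cost 6]

step 1: mul_zero (→) rewrites (-2 * 0) into 0, now ((((d + 0) * 1) + a) * (- -1))
step 2: mul_one (→) rewrites ((d + 0) * 1) into (d + 0), now (((d + 0) + a) * (- -1))
step 3: add_zero (→) rewrites (d + 0) into d, reaching cost 6 (bound 6)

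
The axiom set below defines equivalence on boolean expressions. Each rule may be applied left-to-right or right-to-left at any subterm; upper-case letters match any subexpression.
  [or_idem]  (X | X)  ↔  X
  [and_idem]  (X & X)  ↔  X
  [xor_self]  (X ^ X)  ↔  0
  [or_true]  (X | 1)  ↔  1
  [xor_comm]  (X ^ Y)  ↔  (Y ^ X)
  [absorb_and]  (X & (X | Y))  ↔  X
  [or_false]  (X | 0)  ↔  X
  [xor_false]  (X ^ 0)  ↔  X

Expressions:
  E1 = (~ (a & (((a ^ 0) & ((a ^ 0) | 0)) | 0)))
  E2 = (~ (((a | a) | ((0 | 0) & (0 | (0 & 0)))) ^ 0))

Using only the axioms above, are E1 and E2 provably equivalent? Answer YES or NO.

YES

step 1: absorb_and (→) rewrites ((a ^ 0) & ((a ^ 0) | 0)) into (a ^ 0), now (~ (a & ((a ^ 0) | 0)))
step 2: xor_false (→) rewrites (a ^ 0) into a, now (~ (a & (a | 0)))
step 3: absorb_and (→) rewrites (a & (a | 0)) into a, now (~ a)
step 4: xor_false (←) rewrites a into (a ^ 0), now (~ (a ^ 0))
step 5: or_false (←) rewrites a into (a | 0), now (~ ((a | 0) ^ 0))
step 6: or_idem (←) rewrites 0 into (0 | 0), now (~ ((a | (0 | 0)) ^ 0))
step 7: or_idem (←) rewrites a into (a | a), now (~ (((a | a) | (0 | 0)) ^ 0))
step 8: and_idem (←) rewrites (0 | 0) into ((0 | 0) & (0 | 0)), now (~ (((a | a) | ((0 | 0) & (0 | 0))) ^ 0))
step 9: and_idem (←) rewrites 0 into (0 & 0), which is E2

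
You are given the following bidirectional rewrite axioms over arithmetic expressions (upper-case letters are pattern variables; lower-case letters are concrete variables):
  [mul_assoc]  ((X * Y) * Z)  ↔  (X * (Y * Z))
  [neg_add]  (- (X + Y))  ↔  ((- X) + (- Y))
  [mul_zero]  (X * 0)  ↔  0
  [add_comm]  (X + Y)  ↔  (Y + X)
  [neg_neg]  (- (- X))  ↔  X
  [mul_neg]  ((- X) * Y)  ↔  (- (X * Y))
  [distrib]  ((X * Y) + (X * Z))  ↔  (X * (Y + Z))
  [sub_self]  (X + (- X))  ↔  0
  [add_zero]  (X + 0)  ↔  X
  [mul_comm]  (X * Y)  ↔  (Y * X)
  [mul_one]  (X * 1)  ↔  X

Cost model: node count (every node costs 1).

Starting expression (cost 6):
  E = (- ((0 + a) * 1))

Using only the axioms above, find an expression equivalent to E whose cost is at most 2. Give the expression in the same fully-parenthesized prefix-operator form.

(- a)   [cost 2]

(1) (0 + a)  =[add_comm →]=  (a + 0)    ⊢ (- ((a + 0) * 1))
(2) (a + 0)  =[add_zero →]=  a    ⊢ (- (a * 1))
(3) (a * 1)  =[mul_one →]=  a    ⊢ cost 2, within 2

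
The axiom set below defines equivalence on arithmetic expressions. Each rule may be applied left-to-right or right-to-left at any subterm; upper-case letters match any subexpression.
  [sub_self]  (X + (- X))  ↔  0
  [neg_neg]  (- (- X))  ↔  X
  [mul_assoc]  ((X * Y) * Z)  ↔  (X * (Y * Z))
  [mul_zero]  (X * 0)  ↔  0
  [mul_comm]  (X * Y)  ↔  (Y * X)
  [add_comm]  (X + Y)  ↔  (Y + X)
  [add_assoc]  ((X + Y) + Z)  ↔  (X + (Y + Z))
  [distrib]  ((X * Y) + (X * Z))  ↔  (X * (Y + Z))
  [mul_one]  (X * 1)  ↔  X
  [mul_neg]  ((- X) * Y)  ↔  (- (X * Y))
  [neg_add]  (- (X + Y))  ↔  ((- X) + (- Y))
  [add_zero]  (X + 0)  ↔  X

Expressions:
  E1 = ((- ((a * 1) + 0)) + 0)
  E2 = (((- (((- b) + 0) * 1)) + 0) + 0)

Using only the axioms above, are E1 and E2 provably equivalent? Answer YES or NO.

All listed rules preserve value, hence provable equivalence implies equal values everywhere; look for a separating assignment.
a=0, b=1 gives E1 ↦ 0, E2 ↦ 1; values differ ⇒ not provably equivalent.

NO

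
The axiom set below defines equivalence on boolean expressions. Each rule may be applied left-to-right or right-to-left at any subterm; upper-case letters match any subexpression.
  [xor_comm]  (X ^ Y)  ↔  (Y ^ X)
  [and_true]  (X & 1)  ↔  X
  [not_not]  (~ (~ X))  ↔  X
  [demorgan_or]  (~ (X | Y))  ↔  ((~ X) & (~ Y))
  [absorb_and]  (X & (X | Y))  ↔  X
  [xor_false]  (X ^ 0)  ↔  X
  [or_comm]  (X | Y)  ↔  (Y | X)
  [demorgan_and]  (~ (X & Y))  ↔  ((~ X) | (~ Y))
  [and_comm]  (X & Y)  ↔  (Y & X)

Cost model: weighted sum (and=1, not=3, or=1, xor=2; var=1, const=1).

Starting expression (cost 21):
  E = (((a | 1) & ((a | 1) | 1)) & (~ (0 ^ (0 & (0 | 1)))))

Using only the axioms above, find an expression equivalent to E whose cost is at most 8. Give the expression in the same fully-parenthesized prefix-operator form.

((a | 1) & (~ 0))   [cost 8]

step 1: absorb_and (→) rewrites (0 & (0 | 1)) into 0, now (((a | 1) & ((a | 1) | 1)) & (~ (0 ^ 0)))
step 2: absorb_and (→) rewrites ((a | 1) & ((a | 1) | 1)) into (a | 1), now ((a | 1) & (~ (0 ^ 0)))
step 3: xor_false (→) rewrites (0 ^ 0) into 0, reaching cost 8 (bound 8)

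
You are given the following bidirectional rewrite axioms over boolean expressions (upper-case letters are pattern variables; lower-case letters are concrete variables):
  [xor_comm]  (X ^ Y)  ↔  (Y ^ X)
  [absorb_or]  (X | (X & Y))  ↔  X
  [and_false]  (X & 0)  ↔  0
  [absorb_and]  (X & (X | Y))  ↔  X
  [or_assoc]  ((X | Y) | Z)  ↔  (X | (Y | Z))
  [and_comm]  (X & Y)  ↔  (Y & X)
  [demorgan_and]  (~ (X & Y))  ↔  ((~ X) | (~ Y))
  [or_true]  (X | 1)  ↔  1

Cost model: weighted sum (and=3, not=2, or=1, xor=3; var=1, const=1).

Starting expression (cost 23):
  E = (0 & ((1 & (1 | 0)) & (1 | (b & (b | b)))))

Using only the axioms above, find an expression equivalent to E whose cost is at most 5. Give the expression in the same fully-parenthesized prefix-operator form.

(0 & 1)   [cost 5]

step 1: absorb_and (→) rewrites (1 & (1 | 0)) into 1, now (0 & (1 & (1 | (b & (b | b)))))
step 2: absorb_and (→) rewrites (b & (b | b)) into b, now (0 & (1 & (1 | b)))
step 3: absorb_and (→) rewrites (1 & (1 | b)) into 1, reaching cost 5 (bound 5)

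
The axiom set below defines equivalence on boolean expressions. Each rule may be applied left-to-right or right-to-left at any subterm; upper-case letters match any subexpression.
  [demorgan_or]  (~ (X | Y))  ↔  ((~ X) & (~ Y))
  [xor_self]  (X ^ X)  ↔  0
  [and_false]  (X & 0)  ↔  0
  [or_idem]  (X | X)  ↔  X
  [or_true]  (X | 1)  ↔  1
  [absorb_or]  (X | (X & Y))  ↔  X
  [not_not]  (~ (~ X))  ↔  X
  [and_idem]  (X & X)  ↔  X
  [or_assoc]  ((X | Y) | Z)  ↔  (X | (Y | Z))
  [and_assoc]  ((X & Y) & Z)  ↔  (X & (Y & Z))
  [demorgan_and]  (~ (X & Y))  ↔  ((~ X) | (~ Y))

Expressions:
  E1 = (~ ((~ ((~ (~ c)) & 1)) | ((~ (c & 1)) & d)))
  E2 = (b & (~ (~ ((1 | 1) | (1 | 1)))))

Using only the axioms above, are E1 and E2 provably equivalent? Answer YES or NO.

NO

The axioms are sound identities: if E1 ↔* E2 then E1 and E2 evaluate identically under any assignment.
Under b=0, c=1, d=0: E1 evaluates to 1, E2 to 0. Distinct ⇒ no rewrite sequence connects them.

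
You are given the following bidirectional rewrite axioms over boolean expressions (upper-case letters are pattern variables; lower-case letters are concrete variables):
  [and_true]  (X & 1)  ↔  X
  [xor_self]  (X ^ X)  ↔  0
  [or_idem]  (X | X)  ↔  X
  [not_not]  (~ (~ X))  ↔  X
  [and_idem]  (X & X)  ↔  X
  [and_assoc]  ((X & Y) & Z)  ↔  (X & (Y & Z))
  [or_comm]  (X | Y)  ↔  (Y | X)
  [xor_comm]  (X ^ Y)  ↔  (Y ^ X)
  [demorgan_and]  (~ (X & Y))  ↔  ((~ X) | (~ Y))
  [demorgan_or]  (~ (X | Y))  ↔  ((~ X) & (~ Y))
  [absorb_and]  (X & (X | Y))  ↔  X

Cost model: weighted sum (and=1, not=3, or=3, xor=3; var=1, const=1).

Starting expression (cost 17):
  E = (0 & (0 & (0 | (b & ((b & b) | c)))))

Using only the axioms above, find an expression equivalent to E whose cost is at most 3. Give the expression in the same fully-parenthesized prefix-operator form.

(0 & 0)   [cost 3]

1. [and_idem →] (b & b)  →  b;  E = (0 & (0 & (0 | (b & (b | c)))))
2. [absorb_and →] (b & (b | c))  →  b;  E = (0 & (0 & (0 | b)))
3. [absorb_and →] (0 & (0 | b))  →  0;  cost 3 ≤ 3, done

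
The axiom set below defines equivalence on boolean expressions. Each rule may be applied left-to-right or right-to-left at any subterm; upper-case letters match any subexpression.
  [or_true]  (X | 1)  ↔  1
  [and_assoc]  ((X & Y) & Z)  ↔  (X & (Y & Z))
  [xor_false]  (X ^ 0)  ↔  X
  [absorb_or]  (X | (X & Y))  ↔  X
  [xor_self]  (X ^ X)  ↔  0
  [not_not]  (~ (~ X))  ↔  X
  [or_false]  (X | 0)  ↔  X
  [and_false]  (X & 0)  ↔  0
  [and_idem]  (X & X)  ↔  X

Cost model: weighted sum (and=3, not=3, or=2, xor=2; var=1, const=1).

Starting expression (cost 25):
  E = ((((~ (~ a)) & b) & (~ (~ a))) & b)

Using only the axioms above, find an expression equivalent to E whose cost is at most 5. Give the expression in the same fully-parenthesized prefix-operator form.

(a & b)   [cost 5]

step 1: and_assoc (→) rewrites ((((~ (~ a)) & b) & (~ (~ a))) & b) into (((~ (~ a)) & b) & ((~ (~ a)) & b))
step 2: and_idem (→) rewrites (((~ (~ a)) & b) & ((~ (~ a)) & b)) into ((~ (~ a)) & b)
step 3: not_not (→) rewrites (~ (~ a)) into a, reaching cost 5 (bound 5)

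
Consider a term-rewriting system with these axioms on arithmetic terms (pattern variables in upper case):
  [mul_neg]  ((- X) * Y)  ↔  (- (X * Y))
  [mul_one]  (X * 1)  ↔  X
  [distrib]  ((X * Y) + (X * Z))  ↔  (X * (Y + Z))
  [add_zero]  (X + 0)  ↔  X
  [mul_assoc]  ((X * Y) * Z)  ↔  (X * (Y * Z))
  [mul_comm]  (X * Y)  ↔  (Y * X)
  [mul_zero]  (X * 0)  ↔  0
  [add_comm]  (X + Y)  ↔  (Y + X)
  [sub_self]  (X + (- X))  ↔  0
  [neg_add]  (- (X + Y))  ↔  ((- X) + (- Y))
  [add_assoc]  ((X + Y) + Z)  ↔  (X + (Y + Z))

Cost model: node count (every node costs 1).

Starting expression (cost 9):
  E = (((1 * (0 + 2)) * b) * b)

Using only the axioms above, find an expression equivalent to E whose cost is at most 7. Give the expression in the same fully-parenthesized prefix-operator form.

step 1: add_comm (→) rewrites (0 + 2) into (2 + 0), now (((1 * (2 + 0)) * b) * b)
step 2: mul_assoc (→) rewrites (((1 * (2 + 0)) * b) * b) into ((1 * (2 + 0)) * (b * b))
step 3: add_zero (→) rewrites (2 + 0) into 2, reaching cost 7 (bound 7)

((1 * 2) * (b * b))   [cost 7]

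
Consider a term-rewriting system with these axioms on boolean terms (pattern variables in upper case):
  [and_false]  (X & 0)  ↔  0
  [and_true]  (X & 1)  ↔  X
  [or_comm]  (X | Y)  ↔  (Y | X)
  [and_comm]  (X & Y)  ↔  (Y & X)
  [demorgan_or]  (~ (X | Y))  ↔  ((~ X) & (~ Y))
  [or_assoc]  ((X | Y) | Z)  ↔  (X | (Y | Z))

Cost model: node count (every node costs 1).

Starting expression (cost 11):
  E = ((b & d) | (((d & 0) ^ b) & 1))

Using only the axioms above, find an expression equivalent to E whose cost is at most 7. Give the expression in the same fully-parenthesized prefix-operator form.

((b & d) | (0 ^ b))   [cost 7]

1. [and_false →] (d & 0)  →  0;  E = ((b & d) | ((0 ^ b) & 1))
2. [and_true →] ((0 ^ b) & 1)  →  (0 ^ b);  cost 7 ≤ 7, done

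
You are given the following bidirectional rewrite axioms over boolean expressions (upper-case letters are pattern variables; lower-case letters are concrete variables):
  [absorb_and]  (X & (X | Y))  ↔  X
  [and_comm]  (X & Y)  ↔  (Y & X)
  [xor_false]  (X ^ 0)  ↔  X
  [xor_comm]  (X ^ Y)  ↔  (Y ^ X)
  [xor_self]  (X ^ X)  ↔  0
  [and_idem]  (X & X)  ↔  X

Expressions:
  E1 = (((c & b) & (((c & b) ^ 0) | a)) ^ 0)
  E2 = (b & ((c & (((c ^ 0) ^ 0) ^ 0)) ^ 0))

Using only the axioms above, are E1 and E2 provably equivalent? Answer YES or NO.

YES

step 1: xor_false (→) rewrites ((c & b) ^ 0) into (c & b), now (((c & b) & ((c & b) | a)) ^ 0)
step 2: absorb_and (→) rewrites ((c & b) & ((c & b) | a)) into (c & b), now ((c & b) ^ 0)
step 3: xor_false (→) rewrites ((c & b) ^ 0) into (c & b)
step 4: and_comm (→) rewrites (c & b) into (b & c)
step 5: and_idem (←) rewrites c into (c & c), now (b & (c & c))
step 6: xor_false (←) rewrites (c & c) into ((c & c) ^ 0), now (b & ((c & c) ^ 0))
step 7: xor_false (←) rewrites c into (c ^ 0), now (b & ((c & (c ^ 0)) ^ 0))
step 8: xor_false (←) rewrites (c ^ 0) into ((c ^ 0) ^ 0), now (b & ((c & ((c ^ 0) ^ 0)) ^ 0))
step 9: xor_false (←) rewrites c into (c ^ 0), which is E2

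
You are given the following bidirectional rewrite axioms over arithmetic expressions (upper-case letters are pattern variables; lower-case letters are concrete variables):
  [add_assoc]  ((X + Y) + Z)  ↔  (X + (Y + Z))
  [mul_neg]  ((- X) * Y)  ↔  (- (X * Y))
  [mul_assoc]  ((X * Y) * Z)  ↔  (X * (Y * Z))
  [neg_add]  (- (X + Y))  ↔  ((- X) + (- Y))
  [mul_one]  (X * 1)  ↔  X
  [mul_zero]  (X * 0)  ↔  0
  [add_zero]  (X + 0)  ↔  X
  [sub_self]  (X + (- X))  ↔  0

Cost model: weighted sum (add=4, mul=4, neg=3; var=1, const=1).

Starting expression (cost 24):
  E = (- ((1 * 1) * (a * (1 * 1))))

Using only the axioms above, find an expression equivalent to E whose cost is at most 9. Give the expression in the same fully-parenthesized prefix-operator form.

(- (1 * a))   [cost 9]

step 1: mul_one (→) rewrites (1 * 1) into 1, now (- (1 * (a * (1 * 1))))
step 2: mul_one (→) rewrites (1 * 1) into 1, now (- (1 * (a * 1)))
step 3: mul_one (→) rewrites (a * 1) into a, reaching cost 9 (bound 9)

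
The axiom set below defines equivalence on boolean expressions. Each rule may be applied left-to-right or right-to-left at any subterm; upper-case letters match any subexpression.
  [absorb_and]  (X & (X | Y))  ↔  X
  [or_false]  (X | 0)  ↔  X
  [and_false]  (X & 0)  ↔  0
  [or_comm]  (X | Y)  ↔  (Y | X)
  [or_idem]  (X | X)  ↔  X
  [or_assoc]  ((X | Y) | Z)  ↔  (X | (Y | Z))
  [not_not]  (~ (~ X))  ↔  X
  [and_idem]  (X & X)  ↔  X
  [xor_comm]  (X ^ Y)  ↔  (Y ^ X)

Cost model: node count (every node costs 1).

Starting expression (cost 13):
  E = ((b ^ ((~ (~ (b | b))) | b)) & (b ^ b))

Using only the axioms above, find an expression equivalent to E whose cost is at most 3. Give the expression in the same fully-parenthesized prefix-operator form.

(b ^ b)   [cost 3]

step 1: not_not (→) rewrites (~ (~ (b | b))) into (b | b), now ((b ^ ((b | b) | b)) & (b ^ b))
step 2: or_idem (→) rewrites (b | b) into b, now ((b ^ (b | b)) & (b ^ b))
step 3: or_idem (→) rewrites (b | b) into b, now ((b ^ b) & (b ^ b))
step 4: and_idem (→) rewrites ((b ^ b) & (b ^ b)) into (b ^ b), reaching cost 3 (bound 3)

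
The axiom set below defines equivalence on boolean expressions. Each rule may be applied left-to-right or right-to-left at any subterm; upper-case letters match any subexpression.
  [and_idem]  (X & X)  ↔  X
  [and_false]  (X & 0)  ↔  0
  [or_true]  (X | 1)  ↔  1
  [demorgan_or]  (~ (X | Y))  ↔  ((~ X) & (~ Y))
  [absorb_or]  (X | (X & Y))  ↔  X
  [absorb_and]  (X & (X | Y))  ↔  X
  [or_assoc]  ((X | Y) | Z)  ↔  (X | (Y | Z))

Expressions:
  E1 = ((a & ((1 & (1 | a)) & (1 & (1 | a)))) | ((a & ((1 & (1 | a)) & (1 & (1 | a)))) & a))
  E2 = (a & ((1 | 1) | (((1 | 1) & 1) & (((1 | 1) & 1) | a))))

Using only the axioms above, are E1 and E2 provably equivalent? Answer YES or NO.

YES

1. [absorb_or →] ((a & ((1 & (1 | a)) & (1 & (1 | a)))) | ((a & ((1 & (1 | a)) & (1 & (1 | a)))) & a))  →  (a & ((1 & (1 | a)) & (1 & (1 | a))))
2. [and_idem →] ((1 & (1 | a)) & (1 & (1 | a)))  →  (1 & (1 | a));  E1 = (a & (1 & (1 | a)))
3. [absorb_and →] (1 & (1 | a))  →  1;  E1 = (a & 1)
4. [or_true ←] 1  →  (1 | 1);  E1 = (a & (1 | 1))
5. [absorb_or ←] (1 | 1)  →  ((1 | 1) | ((1 | 1) & 1));  E1 = (a & ((1 | 1) | ((1 | 1) & 1)))
6. [absorb_and ←] ((1 | 1) & 1)  →  (((1 | 1) & 1) & (((1 | 1) & 1) | a));  this is E2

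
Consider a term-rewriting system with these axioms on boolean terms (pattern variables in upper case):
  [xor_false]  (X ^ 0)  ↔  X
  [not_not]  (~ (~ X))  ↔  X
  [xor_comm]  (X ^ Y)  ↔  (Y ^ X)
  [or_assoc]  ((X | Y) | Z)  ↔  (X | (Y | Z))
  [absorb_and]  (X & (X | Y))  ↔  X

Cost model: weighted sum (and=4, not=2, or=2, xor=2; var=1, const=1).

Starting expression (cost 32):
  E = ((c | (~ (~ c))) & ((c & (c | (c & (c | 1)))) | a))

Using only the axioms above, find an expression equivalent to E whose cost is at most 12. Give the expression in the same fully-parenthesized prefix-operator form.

1. [absorb_and →] (c & (c | 1))  →  c;  E = ((c | (~ (~ c))) & ((c & (c | c)) | a))
2. [not_not →] (~ (~ c))  →  c;  E = ((c | c) & ((c & (c | c)) | a))
3. [absorb_and →] (c & (c | c))  →  c;  cost 12 ≤ 12, done

((c | c) & (c | a))   [cost 12]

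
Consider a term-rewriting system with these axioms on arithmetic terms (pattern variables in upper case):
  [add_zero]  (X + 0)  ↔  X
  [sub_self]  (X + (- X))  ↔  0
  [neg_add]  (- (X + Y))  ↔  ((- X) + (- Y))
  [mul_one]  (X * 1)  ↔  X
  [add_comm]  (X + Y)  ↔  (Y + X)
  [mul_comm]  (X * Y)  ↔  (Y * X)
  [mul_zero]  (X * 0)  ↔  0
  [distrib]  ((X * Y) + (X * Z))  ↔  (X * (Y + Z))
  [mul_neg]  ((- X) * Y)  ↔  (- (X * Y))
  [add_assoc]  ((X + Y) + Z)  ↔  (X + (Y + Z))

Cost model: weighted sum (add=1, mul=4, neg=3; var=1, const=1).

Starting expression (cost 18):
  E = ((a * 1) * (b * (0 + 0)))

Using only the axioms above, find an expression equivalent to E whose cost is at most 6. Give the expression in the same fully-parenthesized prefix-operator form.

step 1: add_zero (→) rewrites (0 + 0) into 0, now ((a * 1) * (b * 0))
step 2: mul_zero (→) rewrites (b * 0) into 0, now ((a * 1) * 0)
step 3: mul_one (→) rewrites (a * 1) into a, reaching cost 6 (bound 6)

(a * 0)   [cost 6]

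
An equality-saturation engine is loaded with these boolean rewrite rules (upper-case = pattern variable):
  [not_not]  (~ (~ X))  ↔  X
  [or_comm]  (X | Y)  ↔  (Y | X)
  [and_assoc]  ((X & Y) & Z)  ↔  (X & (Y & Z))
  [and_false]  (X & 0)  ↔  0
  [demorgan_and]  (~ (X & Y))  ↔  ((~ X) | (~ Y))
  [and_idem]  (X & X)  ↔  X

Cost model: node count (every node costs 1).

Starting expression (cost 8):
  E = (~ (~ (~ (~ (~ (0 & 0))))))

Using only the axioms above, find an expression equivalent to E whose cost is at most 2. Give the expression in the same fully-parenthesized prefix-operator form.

step 1: and_idem (→) rewrites (0 & 0) into 0, now (~ (~ (~ (~ (~ 0)))))
step 2: not_not (→) rewrites (~ (~ (~ (~ 0)))) into (~ (~ 0)), now (~ (~ (~ 0)))
step 3: not_not (→) rewrites (~ (~ (~ 0))) into (~ 0), reaching cost 2 (bound 2)

(~ 0)   [cost 2]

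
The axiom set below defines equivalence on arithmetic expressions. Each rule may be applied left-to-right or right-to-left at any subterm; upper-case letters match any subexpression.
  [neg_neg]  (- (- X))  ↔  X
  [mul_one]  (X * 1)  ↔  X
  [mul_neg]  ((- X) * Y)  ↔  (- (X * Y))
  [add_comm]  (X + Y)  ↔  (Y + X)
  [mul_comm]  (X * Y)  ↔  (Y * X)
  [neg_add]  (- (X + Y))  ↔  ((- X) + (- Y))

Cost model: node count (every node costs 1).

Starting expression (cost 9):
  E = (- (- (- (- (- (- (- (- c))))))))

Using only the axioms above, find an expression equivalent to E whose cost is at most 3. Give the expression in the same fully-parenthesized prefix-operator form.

step 1: neg_neg (→) rewrites (- (- c)) into c, now (- (- (- (- (- (- c))))))
step 2: neg_neg (→) rewrites (- (- (- (- (- c))))) into (- (- (- c))), now (- (- (- (- c))))
step 3: neg_neg (→) rewrites (- (- (- (- c)))) into (- (- c)), reaching cost 3 (bound 3)

(- (- c))   [cost 3]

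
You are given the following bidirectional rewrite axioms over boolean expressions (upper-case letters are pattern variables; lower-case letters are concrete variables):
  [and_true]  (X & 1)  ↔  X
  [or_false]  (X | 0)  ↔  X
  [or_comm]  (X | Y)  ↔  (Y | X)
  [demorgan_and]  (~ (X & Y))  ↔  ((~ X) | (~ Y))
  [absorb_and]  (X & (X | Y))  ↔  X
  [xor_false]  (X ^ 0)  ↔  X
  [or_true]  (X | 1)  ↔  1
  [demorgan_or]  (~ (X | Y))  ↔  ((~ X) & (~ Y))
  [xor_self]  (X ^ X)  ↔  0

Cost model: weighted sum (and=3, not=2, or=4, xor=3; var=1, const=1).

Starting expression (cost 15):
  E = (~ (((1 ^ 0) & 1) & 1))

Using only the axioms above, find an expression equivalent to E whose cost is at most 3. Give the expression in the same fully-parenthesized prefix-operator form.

(~ 1)   [cost 3]

step 1: and_true (→) rewrites ((1 ^ 0) & 1) into (1 ^ 0), now (~ ((1 ^ 0) & 1))
step 2: xor_false (→) rewrites (1 ^ 0) into 1, now (~ (1 & 1))
step 3: and_true (→) rewrites (1 & 1) into 1, reaching cost 3 (bound 3)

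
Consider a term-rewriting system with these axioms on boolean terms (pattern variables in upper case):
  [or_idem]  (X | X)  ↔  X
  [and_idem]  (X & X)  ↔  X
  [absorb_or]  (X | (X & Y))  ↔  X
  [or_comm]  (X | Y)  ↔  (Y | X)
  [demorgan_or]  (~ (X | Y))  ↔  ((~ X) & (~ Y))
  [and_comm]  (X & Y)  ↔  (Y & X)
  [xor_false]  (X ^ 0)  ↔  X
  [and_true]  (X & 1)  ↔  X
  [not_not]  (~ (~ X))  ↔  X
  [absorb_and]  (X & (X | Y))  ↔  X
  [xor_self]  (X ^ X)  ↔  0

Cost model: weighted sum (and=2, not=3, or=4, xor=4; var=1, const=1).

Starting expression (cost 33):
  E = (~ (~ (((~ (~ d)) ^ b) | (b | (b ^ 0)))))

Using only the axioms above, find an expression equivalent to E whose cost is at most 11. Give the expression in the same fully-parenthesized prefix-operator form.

step 1: not_not (→) rewrites (~ (~ (((~ (~ d)) ^ b) | (b | (b ^ 0))))) into (((~ (~ d)) ^ b) | (b | (b ^ 0)))
step 2: xor_false (→) rewrites (b ^ 0) into b, now (((~ (~ d)) ^ b) | (b | b))
step 3: or_idem (→) rewrites (b | b) into b, now (((~ (~ d)) ^ b) | b)
step 4: not_not (→) rewrites (~ (~ d)) into d, reaching cost 11 (bound 11)

((d ^ b) | b)   [cost 11]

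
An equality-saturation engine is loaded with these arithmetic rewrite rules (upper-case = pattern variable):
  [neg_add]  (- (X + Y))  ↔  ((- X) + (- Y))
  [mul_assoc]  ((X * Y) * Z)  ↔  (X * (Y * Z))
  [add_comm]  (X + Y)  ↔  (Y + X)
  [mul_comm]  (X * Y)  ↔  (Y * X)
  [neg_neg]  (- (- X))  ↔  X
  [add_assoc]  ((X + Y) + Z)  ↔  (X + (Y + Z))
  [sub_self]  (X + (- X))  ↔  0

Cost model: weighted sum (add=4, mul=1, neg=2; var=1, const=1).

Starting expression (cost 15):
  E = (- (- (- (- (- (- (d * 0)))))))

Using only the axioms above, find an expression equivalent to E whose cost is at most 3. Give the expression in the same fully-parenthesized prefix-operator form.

1. [neg_neg →] (- (- (- (- (d * 0)))))  →  (- (- (d * 0)));  E = (- (- (- (- (d * 0)))))
2. [neg_neg →] (- (- (d * 0)))  →  (d * 0);  E = (- (- (d * 0)))
3. [neg_neg →] (- (- (d * 0)))  →  (d * 0);  cost 3 ≤ 3, done

(d * 0)   [cost 3]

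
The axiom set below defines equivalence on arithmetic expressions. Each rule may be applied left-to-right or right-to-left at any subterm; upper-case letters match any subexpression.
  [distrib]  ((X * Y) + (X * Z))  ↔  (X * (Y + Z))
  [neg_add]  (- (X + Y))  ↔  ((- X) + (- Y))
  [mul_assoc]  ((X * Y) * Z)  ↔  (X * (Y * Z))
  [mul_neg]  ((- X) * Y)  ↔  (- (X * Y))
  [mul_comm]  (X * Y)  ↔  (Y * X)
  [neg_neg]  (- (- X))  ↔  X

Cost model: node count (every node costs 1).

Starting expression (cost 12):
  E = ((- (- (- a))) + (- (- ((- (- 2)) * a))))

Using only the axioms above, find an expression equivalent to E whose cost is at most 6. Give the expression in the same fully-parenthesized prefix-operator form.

((- a) + (2 * a))   [cost 6]

1. [neg_neg →] (- (- 2))  →  2;  E = ((- (- (- a))) + (- (- (2 * a))))
2. [neg_neg →] (- (- (2 * a)))  →  (2 * a);  E = ((- (- (- a))) + (2 * a))
3. [neg_neg →] (- (- a))  →  a;  cost 6 ≤ 6, done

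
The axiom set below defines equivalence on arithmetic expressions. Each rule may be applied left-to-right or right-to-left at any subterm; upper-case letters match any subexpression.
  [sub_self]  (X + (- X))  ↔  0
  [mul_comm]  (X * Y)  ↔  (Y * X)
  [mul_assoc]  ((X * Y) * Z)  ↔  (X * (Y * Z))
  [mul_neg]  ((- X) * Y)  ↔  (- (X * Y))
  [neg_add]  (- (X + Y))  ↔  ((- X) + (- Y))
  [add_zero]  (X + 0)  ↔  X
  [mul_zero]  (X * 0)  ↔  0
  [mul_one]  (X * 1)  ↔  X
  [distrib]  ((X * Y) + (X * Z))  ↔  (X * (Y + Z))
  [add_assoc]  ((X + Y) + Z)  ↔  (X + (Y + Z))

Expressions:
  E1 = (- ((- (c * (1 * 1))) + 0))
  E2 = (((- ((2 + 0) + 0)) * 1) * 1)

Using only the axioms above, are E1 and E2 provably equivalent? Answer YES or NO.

Every axiom is a valid identity, so a rewrite proof would force E1 and E2 to agree under every assignment.
At c=0: E1 = 0 but E2 = -2; they differ, so no derivation exists.

NO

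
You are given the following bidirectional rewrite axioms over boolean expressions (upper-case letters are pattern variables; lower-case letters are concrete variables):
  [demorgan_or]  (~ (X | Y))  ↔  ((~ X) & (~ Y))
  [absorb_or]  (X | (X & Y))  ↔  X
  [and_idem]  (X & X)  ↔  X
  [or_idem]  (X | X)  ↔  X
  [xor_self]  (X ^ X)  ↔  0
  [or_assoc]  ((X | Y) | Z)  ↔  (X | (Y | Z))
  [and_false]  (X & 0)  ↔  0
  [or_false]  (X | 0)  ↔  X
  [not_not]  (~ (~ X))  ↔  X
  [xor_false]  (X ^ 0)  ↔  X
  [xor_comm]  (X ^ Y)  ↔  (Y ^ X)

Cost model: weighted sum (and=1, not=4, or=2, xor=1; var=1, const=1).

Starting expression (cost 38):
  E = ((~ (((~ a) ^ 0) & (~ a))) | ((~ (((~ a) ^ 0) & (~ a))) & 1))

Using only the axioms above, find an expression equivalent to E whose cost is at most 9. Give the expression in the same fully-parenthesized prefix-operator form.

(~ (~ a))   [cost 9]

step 1: absorb_or (→) rewrites ((~ (((~ a) ^ 0) & (~ a))) | ((~ (((~ a) ^ 0) & (~ a))) & 1)) into (~ (((~ a) ^ 0) & (~ a)))
step 2: xor_false (→) rewrites ((~ a) ^ 0) into (~ a), now (~ ((~ a) & (~ a)))
step 3: and_idem (→) rewrites ((~ a) & (~ a)) into (~ a), reaching cost 9 (bound 9)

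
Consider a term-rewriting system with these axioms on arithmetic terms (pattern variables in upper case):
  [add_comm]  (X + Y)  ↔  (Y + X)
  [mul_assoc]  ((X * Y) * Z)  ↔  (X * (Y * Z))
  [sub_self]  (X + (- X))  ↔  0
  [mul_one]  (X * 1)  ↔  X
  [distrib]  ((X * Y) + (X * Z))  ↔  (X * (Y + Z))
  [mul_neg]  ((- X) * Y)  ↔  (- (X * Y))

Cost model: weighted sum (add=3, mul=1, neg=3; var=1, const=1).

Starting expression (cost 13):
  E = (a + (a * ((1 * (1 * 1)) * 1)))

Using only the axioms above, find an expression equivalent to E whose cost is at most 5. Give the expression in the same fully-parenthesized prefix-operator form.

1. [mul_one →] ((1 * (1 * 1)) * 1)  →  (1 * (1 * 1));  E = (a + (a * (1 * (1 * 1))))
2. [mul_one →] (1 * 1)  →  1;  E = (a + (a * (1 * 1)))
3. [mul_one →] (1 * 1)  →  1;  E = (a + (a * 1))
4. [mul_one →] (a * 1)  →  a;  cost 5 ≤ 5, done

(a + a)   [cost 5]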